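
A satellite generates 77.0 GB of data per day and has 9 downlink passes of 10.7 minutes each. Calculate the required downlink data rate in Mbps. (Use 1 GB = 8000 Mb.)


total contact time = 9 * 10.7 * 60 = 5778.0000 s
data = 77.0 GB = 616000.0000 Mb
rate = 616000.0000 / 5778.0000 = 106.6113 Mbps

106.6113 Mbps


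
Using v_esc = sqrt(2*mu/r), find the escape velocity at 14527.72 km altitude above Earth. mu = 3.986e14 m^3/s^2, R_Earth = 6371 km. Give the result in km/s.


r = 6371.0 + 14527.72 = 20898.7200 km = 2.089872e+07 m
v_esc = sqrt(2*mu/r) = sqrt(2*3.986e14 / 2.089872e+07)
v_esc = 6176.2348 m/s = 6.1762 km/s

6.1762 km/s


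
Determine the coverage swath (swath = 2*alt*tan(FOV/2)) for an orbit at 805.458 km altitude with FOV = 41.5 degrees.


FOV = 41.5 deg = 0.7243116 rad
swath = 2 * alt * tan(FOV/2) = 2 * 805.458 * tan(0.3621558)
swath = 2 * 805.458 * 0.3788661
swath = 610.3215 km

610.3215 km


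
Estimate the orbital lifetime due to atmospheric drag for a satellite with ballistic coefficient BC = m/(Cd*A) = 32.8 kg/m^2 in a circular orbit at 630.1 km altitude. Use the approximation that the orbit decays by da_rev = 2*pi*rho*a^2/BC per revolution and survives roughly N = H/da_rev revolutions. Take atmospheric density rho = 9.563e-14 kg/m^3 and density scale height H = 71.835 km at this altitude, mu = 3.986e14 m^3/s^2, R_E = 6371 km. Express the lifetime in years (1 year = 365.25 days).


a = R_E + alt = 7001.1000 km = 7.0011e+06 m
da_rev = 2*pi*rho*a^2/BC = 2*pi*9.563e-14*(7.0011e+06)^2/32.8 = 0.897909863 m per revolution
N = H/da_rev = 71835.0000 m / 0.897909863 m = 80002.4623 revolutions
P = 2*pi*sqrt(a^3/mu) = 5829.8938 s
lifetime = N*P = 80002.4623 * 5829.8938 = 4.6640586e+08 s = 5398.2159 days
years = 5398.2159 / 365.25 = 14.7795 years

14.7795 years


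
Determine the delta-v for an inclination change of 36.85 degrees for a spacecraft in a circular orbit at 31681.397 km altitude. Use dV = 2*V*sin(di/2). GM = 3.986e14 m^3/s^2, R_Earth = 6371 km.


r = 38052.3970 km = 3.8052397e+07 m
V = sqrt(mu/r) = 3236.5151 m/s
di = 36.85 deg = 0.6431538 rad
dV = 2*V*sin(di/2) = 2*3236.5151*sin(0.3215769)
dV = 2045.8856 m/s = 2.0459 km/s

2.0459 km/s


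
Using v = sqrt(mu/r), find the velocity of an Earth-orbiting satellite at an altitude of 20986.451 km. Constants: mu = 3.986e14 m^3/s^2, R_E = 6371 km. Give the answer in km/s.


r = R_E + alt = 6371.0 + 20986.451 = 27357.4510 km = 2.7357451e+07 m
v = sqrt(mu/r) = sqrt(3.986e14 / 2.7357451e+07) = 3817.0762 m/s = 3.8171 km/s

3.8171 km/s


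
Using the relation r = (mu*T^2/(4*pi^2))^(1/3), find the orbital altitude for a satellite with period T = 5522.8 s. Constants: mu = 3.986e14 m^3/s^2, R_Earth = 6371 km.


T = 5522.8 s
r = (mu*T^2/(4*pi^2))^(1/3) = (3.986e14 * 5522.8^2 / (4*pi^2))^(1/3)
r = 6.7530308e+06 m = 6753.0308 km
alt = r - R_E = 6753.0308 - 6371 = 382.0308 km

382.0308 km


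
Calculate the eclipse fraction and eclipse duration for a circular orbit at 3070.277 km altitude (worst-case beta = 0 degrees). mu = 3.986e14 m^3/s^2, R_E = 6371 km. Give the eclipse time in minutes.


r = 9441.2770 km
T = 152.1620 min
Eclipse fraction = arcsin(R_E/r)/pi = arcsin(6371.0000/9441.2770)/pi
= arcsin(0.6748028)/pi = 0.2357713
Eclipse duration = 0.2357713 * 152.1620 = 35.8754 min

35.8754 minutes


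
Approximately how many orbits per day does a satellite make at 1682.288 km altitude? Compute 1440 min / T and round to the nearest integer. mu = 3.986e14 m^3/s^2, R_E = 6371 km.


r = 8.053288e+06 m
T = 2*pi*sqrt(r^3/mu) = 7192.3542 s = 119.8726 min
revs/day = 1440 / 119.8726 = 12.0128
Rounded: 12 revolutions per day

12 revolutions per day


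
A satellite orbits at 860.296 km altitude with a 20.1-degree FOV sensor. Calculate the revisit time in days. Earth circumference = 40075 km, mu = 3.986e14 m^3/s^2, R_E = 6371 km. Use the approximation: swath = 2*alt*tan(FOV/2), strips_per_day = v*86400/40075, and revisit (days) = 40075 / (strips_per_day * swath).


swath = 2*860.296*tan(0.1754056) = 304.9352 km
v = sqrt(mu/r) = 7424.3866 m/s = 7.4244 km/s
strips/day = v*86400/40075 = 7.4244*86400/40075 = 16.0067
coverage/day = strips * swath = 16.0067 * 304.9352 = 4880.9951 km
revisit = 40075 / 4880.9951 = 8.2104 days

8.2104 days


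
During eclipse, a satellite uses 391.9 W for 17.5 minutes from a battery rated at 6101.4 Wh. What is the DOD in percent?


E_used = P * t / 60 = 391.9 * 17.5 / 60 = 114.3042 Wh
DOD = E_used / E_total * 100 = 114.3042 / 6101.4 * 100
DOD = 1.8734 %

1.8734 %


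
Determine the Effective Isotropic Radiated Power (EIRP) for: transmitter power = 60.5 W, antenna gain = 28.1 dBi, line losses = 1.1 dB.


Pt = 60.5 W = 17.8176 dBW
EIRP = Pt_dBW + Gt - losses = 17.8176 + 28.1 - 1.1 = 44.8176 dBW

44.8176 dBW


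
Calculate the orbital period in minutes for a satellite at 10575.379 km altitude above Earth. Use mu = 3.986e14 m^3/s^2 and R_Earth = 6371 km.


r = 16946.3790 km = 1.6946379e+07 m
T = 2*pi*sqrt(r^3/mu) = 2*pi*sqrt(4.8666571e+21 / 3.986e14)
T = 21954.6538 s = 365.9109 min

365.9109 minutes


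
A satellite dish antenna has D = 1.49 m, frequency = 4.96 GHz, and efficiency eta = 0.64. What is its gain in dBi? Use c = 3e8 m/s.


lambda = c/f = 3e8 / 4.96e+09 = 0.06048387 m
G = eta*(pi*D/lambda)^2 = 0.64*(pi*1.49/0.06048387)^2
G = 3833.3026 (linear)
G = 10*log10(3833.3026) = 35.8357 dBi

35.8357 dBi


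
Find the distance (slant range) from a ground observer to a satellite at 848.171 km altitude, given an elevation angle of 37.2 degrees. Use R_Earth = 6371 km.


h = 848.171 km, el = 37.2 deg
d = -R_E*sin(el) + sqrt((R_E*sin(el))^2 + 2*R_E*h + h^2)
d = -6371.0000*sin(0.6492625) + sqrt((6371.0000*0.6045991)^2 + 2*6371.0000*848.171 + 848.171^2)
d = 1282.6808 km

1282.6808 km


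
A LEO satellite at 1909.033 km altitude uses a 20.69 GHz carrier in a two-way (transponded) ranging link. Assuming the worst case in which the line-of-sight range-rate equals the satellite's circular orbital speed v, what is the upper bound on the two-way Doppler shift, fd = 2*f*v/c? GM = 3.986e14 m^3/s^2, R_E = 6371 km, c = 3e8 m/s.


r = 8.280033e+06 m
v = sqrt(mu/r) = 6938.2926 m/s (worst-case radial velocity)
f = 20.69 GHz = 2.069e+10 Hz
fd = 2*f*v/c = 2*2.069e+10*6938.2926/3.0e+08
fd = 957021.8315 Hz

957021.8315 Hz


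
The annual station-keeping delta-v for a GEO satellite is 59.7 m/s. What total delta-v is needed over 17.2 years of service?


dV = rate * years = 59.7 * 17.2
dV = 1026.8400 m/s

1026.8400 m/s


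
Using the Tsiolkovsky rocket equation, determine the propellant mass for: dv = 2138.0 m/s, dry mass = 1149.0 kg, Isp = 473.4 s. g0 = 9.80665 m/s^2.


ve = Isp * g0 = 473.4 * 9.80665 = 4642.468110 m/s
mass ratio = exp(dv/ve) = exp(2138.0/4642.468110) = 1.58491519
m_prop = m_dry * (mr - 1) = 1149.0 * (1.58491519 - 1)
m_prop = 672.0676 kg

672.0676 kg


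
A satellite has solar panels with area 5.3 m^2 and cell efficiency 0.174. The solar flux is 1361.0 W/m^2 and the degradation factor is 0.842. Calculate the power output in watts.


P = area * eta * S * degradation
P = 5.3 * 0.174 * 1361.0 * 0.842
P = 1056.8062 W

1056.8062 W


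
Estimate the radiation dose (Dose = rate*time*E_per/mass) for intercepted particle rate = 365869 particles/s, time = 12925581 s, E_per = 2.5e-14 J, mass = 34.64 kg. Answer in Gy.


Total energy deposited = rate * time * E_per
  = 365869 * 12925581 * 2.5e-14 = 0.1182267 J
Dose = E_total / mass = 0.1182267 / 34.64
Dose = 0.003413012 Gy

0.0034 Gy


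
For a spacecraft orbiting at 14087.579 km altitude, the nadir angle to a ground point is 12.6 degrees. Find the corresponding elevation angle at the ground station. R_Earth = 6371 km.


r = R_E + alt = 20458.5790 km
Law of sines in the satellite / Earth-center / ground-point triangle:
  sin(nadir)/R_E = sin(90 + el)/r  =>  cos(el) = (r/R_E)*sin(nadir)
cos(el) = (20458.5790 / 6371.0000) * sin(12.6 deg) = 0.7005024
el = arccos(0.7005024) = 45.5327 deg
(Earth-central angle = 90 - nadir - el = 31.8673 deg)

45.5327 degrees


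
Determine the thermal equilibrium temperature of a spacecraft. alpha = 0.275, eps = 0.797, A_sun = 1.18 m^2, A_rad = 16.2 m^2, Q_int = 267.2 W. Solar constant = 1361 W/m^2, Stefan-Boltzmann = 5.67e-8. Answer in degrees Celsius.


Numerator = alpha*S*A_sun + Q_int = 0.275*1361*1.18 + 267.2 = 708.8445 W
Denominator = eps*sigma*A_rad = 0.797*5.67e-8*16.2 = 7.3207638e-07 W/K^4
T^4 = 9.6826577e+08 K^4
T = 176.4000 K = -96.7500 C

-96.7500 degrees Celsius


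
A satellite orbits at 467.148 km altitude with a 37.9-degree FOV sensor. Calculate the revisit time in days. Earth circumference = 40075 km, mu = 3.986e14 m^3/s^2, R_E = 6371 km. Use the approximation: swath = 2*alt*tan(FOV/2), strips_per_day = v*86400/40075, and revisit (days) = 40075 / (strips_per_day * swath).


swath = 2*467.148*tan(0.3307399) = 320.7922 km
v = sqrt(mu/r) = 7634.8305 m/s = 7.6348 km/s
strips/day = v*86400/40075 = 7.6348*86400/40075 = 16.4604
coverage/day = strips * swath = 16.4604 * 320.7922 = 5280.3584 km
revisit = 40075 / 5280.3584 = 7.5894 days

7.5894 days


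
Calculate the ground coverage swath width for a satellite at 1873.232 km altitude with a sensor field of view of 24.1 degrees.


FOV = 24.1 deg = 0.4206243 rad
swath = 2 * alt * tan(FOV/2) = 2 * 1873.232 * tan(0.2103122)
swath = 2 * 1873.232 * 0.2134688
swath = 799.7533 km

799.7533 km


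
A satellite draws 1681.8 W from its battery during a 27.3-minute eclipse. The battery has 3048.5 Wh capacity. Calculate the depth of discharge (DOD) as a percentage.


E_used = P * t / 60 = 1681.8 * 27.3 / 60 = 765.2190 Wh
DOD = E_used / E_total * 100 = 765.2190 / 3048.5 * 100
DOD = 25.1015 %

25.1015 %


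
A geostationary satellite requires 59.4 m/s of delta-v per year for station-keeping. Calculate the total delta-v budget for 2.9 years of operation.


dV = rate * years = 59.4 * 2.9
dV = 172.2600 m/s

172.2600 m/s


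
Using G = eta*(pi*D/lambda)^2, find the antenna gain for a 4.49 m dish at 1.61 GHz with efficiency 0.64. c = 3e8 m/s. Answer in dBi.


lambda = c/f = 3e8 / 1.61e+09 = 0.1863354 m
G = eta*(pi*D/lambda)^2 = 0.64*(pi*4.49/0.1863354)^2
G = 3667.5973 (linear)
G = 10*log10(3667.5973) = 35.6438 dBi

35.6438 dBi


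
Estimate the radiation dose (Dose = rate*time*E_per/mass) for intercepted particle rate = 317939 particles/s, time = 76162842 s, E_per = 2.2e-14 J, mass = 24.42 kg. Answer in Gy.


Total energy deposited = rate * time * E_per
  = 317939 * 76162842 * 2.2e-14 = 0.532733 J
Dose = E_total / mass = 0.532733 / 24.42
Dose = 0.02181544 Gy

0.0218 Gy


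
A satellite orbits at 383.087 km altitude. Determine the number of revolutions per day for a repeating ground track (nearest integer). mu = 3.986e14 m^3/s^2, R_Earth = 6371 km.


r = 6.754087e+06 m
T = 2*pi*sqrt(r^3/mu) = 5524.0957 s = 92.0683 min
revs/day = 1440 / 92.0683 = 15.6406
Rounded: 16 revolutions per day

16 revolutions per day


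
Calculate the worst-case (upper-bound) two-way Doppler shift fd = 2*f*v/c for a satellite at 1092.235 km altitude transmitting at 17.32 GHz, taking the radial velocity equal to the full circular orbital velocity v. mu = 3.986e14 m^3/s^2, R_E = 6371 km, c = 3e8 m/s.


r = 7.463235e+06 m
v = sqrt(mu/r) = 7308.1102 m/s (worst-case radial velocity)
f = 17.32 GHz = 1.732e+10 Hz
fd = 2*f*v/c = 2*1.732e+10*7308.1102/3.0e+08
fd = 843843.1269 Hz

843843.1269 Hz


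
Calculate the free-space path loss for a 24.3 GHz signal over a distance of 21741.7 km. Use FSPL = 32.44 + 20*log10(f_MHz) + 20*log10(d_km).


f = 24.3 GHz = 24300.0000 MHz
d = 21741.7 km
FSPL = 32.44 + 20*log10(24300.0000) + 20*log10(21741.7)
FSPL = 32.44 + 87.7121 + 86.7459
FSPL = 206.8980 dB

206.8980 dB


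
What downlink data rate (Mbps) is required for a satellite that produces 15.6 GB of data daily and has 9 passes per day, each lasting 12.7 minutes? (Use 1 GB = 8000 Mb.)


total contact time = 9 * 12.7 * 60 = 6858.0000 s
data = 15.6 GB = 124800.0000 Mb
rate = 124800.0000 / 6858.0000 = 18.1977 Mbps

18.1977 Mbps


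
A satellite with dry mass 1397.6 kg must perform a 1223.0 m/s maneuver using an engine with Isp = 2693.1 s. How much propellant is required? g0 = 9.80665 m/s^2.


ve = Isp * g0 = 2693.1 * 9.80665 = 26410.289115 m/s
mass ratio = exp(dv/ve) = exp(1223.0/26410.289115) = 1.04739666
m_prop = m_dry * (mr - 1) = 1397.6 * (1.04739666 - 1)
m_prop = 66.2416 kg

66.2416 kg


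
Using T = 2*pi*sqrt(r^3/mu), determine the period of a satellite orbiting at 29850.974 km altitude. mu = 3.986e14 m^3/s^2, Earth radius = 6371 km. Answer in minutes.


r = 36221.9740 km = 3.6221974e+07 m
T = 2*pi*sqrt(r^3/mu) = 2*pi*sqrt(4.7524367e+22 / 3.986e14)
T = 68607.1522 s = 1143.4525 min

1143.4525 minutes


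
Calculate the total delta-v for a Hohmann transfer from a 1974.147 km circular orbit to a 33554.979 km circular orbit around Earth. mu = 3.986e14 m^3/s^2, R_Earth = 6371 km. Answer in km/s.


r1 = 8345.1470 km = 8.345147e+06 m
r2 = 39925.9790 km = 3.9925979e+07 m
dv1 = sqrt(mu/r1)*(sqrt(2*r2/(r1+r2)) - 1) = 1977.7841 m/s
dv2 = sqrt(mu/r2)*(1 - sqrt(2*r1/(r1+r2))) = 1301.7346 m/s
total dv = |dv1| + |dv2| = 1977.7841 + 1301.7346 = 3279.5187 m/s = 3.2795 km/s

3.2795 km/s


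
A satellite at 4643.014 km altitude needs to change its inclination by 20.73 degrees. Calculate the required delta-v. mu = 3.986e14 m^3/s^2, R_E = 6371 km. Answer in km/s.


r = 11014.0140 km = 1.1014014e+07 m
V = sqrt(mu/r) = 6015.8339 m/s
di = 20.73 deg = 0.3618068 rad
dV = 2*V*sin(di/2) = 2*6015.8339*sin(0.1809034)
dV = 2164.7170 m/s = 2.1647 km/s

2.1647 km/s


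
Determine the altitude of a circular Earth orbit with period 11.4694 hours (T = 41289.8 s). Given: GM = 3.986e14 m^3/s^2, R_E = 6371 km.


T = 41289.8 s
r = (mu*T^2/(4*pi^2))^(1/3) = (3.986e14 * 41289.8^2 / (4*pi^2))^(1/3)
r = 2.5819889e+07 m = 25819.8891 km
alt = r - R_E = 25819.8891 - 6371 = 19448.8891 km

19448.8891 km


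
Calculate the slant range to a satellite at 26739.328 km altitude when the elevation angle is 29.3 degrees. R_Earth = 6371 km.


h = 26739.328 km, el = 29.3 deg
d = -R_E*sin(el) + sqrt((R_E*sin(el))^2 + 2*R_E*h + h^2)
d = -6371.0000*sin(0.5113815) + sqrt((6371.0000*0.4893825)^2 + 2*6371.0000*26739.328 + 26739.328^2)
d = 29522.9961 km

29522.9961 km


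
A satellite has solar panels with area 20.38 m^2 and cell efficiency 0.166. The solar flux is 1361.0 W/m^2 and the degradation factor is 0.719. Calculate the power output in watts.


P = area * eta * S * degradation
P = 20.38 * 0.166 * 1361.0 * 0.719
P = 3310.5434 W

3310.5434 W


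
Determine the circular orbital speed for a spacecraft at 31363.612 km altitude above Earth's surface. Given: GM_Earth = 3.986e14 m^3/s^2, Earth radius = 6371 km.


r = R_E + alt = 6371.0 + 31363.612 = 37734.6120 km = 3.7734612e+07 m
v = sqrt(mu/r) = sqrt(3.986e14 / 3.7734612e+07) = 3250.1148 m/s = 3.2501 km/s

3.2501 km/s


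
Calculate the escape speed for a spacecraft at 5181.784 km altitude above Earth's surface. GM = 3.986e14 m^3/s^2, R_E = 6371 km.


r = 6371.0 + 5181.784 = 11552.7840 km = 1.1552784e+07 m
v_esc = sqrt(2*mu/r) = sqrt(2*3.986e14 / 1.1552784e+07)
v_esc = 8306.9256 m/s = 8.3069 km/s

8.3069 km/s


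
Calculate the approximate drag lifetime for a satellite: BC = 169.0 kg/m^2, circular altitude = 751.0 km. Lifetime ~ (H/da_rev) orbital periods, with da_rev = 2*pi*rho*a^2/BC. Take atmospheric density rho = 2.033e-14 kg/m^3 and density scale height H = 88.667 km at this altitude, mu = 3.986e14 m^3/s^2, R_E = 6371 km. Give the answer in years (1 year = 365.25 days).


a = R_E + alt = 7122.0000 km = 7.122e+06 m
da_rev = 2*pi*rho*a^2/BC = 2*pi*2.033e-14*(7.122e+06)^2/169.0 = 0.0383384439 m per revolution
N = H/da_rev = 88667.0000 m / 0.0383384439 m = 2.3127438e+06 revolutions
P = 2*pi*sqrt(a^3/mu) = 5981.5560 s
lifetime = N*P = 2.3127438e+06 * 5981.5560 = 1.3833807e+10 s = 160113.5056 days
years = 160113.5056 / 365.25 = 438.3669 years

438.3669 years


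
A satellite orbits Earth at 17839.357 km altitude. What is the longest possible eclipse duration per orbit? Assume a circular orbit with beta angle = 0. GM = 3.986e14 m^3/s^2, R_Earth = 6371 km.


r = 24210.3570 km
T = 624.8298 min
Eclipse fraction = arcsin(R_E/r)/pi = arcsin(6371.0000/24210.3570)/pi
= arcsin(0.2631518)/pi = 0.08476202
Eclipse duration = 0.08476202 * 624.8298 = 52.9618 min

52.9618 minutes


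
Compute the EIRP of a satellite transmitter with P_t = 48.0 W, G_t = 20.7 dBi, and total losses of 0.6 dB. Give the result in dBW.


Pt = 48.0 W = 16.8124 dBW
EIRP = Pt_dBW + Gt - losses = 16.8124 + 20.7 - 0.6 = 36.9124 dBW

36.9124 dBW


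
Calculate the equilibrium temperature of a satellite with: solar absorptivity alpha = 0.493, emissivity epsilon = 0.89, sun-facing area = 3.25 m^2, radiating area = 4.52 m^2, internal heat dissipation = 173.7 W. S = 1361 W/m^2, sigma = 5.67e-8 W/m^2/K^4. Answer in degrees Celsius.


Numerator = alpha*S*A_sun + Q_int = 0.493*1361*3.25 + 173.7 = 2354.3622 W
Denominator = eps*sigma*A_rad = 0.89*5.67e-8*4.52 = 2.2809276e-07 W/K^4
T^4 = 1.0321951e+10 K^4
T = 318.7428 K = 45.5928 C

45.5928 degrees Celsius


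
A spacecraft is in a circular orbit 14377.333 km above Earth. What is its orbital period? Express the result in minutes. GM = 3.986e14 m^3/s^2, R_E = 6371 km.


r = 20748.3330 km = 2.0748333e+07 m
T = 2*pi*sqrt(r^3/mu) = 2*pi*sqrt(8.9320188e+21 / 3.986e14)
T = 29743.0866 s = 495.7181 min

495.7181 minutes


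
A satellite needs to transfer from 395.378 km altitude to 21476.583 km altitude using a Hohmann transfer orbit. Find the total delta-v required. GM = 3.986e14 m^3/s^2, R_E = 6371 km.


r1 = 6766.3780 km = 6.766378e+06 m
r2 = 27847.5830 km = 2.7847583e+07 m
dv1 = sqrt(mu/r1)*(sqrt(2*r2/(r1+r2)) - 1) = 2060.6299 m/s
dv2 = sqrt(mu/r2)*(1 - sqrt(2*r1/(r1+r2))) = 1417.7301 m/s
total dv = |dv1| + |dv2| = 2060.6299 + 1417.7301 = 3478.3599 m/s = 3.4784 km/s

3.4784 km/s


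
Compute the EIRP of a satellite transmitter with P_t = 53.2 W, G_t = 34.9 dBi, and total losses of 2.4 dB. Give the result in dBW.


Pt = 53.2 W = 17.2591 dBW
EIRP = Pt_dBW + Gt - losses = 17.2591 + 34.9 - 2.4 = 49.7591 dBW

49.7591 dBW


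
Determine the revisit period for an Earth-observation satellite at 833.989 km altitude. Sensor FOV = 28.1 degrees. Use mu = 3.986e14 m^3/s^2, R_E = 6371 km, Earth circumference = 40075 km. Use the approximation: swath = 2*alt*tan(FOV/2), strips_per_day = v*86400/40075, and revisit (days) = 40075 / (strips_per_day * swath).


swath = 2*833.989*tan(0.2452188) = 417.4200 km
v = sqrt(mu/r) = 7437.9283 m/s = 7.4379 km/s
strips/day = v*86400/40075 = 7.4379*86400/40075 = 16.0359
coverage/day = strips * swath = 16.0359 * 417.4200 = 6693.6883 km
revisit = 40075 / 6693.6883 = 5.9870 days

5.9870 days


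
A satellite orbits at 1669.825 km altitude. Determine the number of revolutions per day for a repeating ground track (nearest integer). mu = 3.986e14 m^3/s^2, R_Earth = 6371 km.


r = 8.040825e+06 m
T = 2*pi*sqrt(r^3/mu) = 7175.6647 s = 119.5944 min
revs/day = 1440 / 119.5944 = 12.0407
Rounded: 12 revolutions per day

12 revolutions per day


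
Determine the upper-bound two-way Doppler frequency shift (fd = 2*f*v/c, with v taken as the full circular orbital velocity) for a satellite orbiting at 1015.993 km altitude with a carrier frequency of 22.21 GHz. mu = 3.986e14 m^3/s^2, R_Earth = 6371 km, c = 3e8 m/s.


r = 7.386993e+06 m
v = sqrt(mu/r) = 7345.7273 m/s (worst-case radial velocity)
f = 22.21 GHz = 2.221e+10 Hz
fd = 2*f*v/c = 2*2.221e+10*7345.7273/3.0e+08
fd = 1.0876574e+06 Hz

1.0877e+06 Hz


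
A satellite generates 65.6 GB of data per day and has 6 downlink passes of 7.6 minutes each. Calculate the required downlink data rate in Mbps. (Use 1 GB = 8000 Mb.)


total contact time = 6 * 7.6 * 60 = 2736.0000 s
data = 65.6 GB = 524800.0000 Mb
rate = 524800.0000 / 2736.0000 = 191.8129 Mbps

191.8129 Mbps


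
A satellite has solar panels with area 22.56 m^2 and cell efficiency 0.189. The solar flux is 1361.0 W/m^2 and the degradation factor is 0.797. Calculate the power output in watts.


P = area * eta * S * degradation
P = 22.56 * 0.189 * 1361.0 * 0.797
P = 4625.0597 W

4625.0597 W


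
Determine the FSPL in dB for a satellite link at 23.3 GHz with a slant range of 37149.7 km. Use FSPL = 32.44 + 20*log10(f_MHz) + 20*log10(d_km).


f = 23.3 GHz = 23300.0000 MHz
d = 37149.7 km
FSPL = 32.44 + 20*log10(23300.0000) + 20*log10(37149.7)
FSPL = 32.44 + 87.3471 + 91.3991
FSPL = 211.1862 dB

211.1862 dB


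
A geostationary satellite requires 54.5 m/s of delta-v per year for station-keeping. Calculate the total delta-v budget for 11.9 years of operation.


dV = rate * years = 54.5 * 11.9
dV = 648.5500 m/s

648.5500 m/s


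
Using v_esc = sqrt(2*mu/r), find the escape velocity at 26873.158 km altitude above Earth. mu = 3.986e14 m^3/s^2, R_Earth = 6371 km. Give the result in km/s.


r = 6371.0 + 26873.158 = 33244.1580 km = 3.3244158e+07 m
v_esc = sqrt(2*mu/r) = sqrt(2*3.986e14 / 3.3244158e+07)
v_esc = 4896.9535 m/s = 4.8970 km/s

4.8970 km/s


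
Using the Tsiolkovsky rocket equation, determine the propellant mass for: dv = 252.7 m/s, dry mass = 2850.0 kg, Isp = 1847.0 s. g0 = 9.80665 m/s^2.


ve = Isp * g0 = 1847.0 * 9.80665 = 18112.882550 m/s
mass ratio = exp(dv/ve) = exp(252.7/18112.882550) = 1.01404917
m_prop = m_dry * (mr - 1) = 2850.0 * (1.01404917 - 1)
m_prop = 40.0401 kg

40.0401 kg


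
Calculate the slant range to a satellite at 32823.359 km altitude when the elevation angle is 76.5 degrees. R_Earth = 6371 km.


h = 32823.359 km, el = 76.5 deg
d = -R_E*sin(el) + sqrt((R_E*sin(el))^2 + 2*R_E*h + h^2)
d = -6371.0000*sin(1.3352) + sqrt((6371.0000*0.9723699)^2 + 2*6371.0000*32823.359 + 32823.359^2)
d = 32971.1617 km

32971.1617 km


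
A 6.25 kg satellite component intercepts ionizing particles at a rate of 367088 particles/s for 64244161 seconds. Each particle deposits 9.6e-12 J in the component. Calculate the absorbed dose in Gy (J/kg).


Total energy deposited = rate * time * E_per
  = 367088 * 64244161 * 9.6e-12 = 226.3993 J
Dose = E_total / mass = 226.3993 / 6.25
Dose = 36.2239 Gy

36.2239 Gy


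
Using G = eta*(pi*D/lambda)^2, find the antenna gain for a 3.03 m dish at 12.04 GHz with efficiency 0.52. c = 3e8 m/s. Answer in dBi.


lambda = c/f = 3e8 / 1.204e+10 = 0.02491694 m
G = eta*(pi*D/lambda)^2 = 0.52*(pi*3.03/0.02491694)^2
G = 75892.4915 (linear)
G = 10*log10(75892.4915) = 48.8020 dBi

48.8020 dBi


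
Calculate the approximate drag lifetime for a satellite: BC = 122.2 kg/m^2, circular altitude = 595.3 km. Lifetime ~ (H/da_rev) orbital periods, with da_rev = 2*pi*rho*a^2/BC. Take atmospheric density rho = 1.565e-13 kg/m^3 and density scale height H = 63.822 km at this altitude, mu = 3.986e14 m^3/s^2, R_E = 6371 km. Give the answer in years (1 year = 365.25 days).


a = R_E + alt = 6966.3000 km = 6.9663e+06 m
da_rev = 2*pi*rho*a^2/BC = 2*pi*1.565e-13*(6.9663e+06)^2/122.2 = 0.390505676 m per revolution
N = H/da_rev = 63822.0000 m / 0.390505676 m = 163434.2442 revolutions
P = 2*pi*sqrt(a^3/mu) = 5786.4803 s
lifetime = N*P = 163434.2442 * 5786.4803 = 9.4570904e+08 s = 10945.7065 days
years = 10945.7065 / 365.25 = 29.9677 years

29.9677 years


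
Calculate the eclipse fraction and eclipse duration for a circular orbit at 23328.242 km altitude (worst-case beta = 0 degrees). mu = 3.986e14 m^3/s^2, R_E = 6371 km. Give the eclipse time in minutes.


r = 29699.2420 km
T = 848.9420 min
Eclipse fraction = arcsin(R_E/r)/pi = arcsin(6371.0000/29699.2420)/pi
= arcsin(0.2145173)/pi = 0.06881782
Eclipse duration = 0.06881782 * 848.9420 = 58.4223 min

58.4223 minutes


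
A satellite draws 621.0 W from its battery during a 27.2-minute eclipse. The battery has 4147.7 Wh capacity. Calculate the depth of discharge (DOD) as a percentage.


E_used = P * t / 60 = 621.0 * 27.2 / 60 = 281.5200 Wh
DOD = E_used / E_total * 100 = 281.5200 / 4147.7 * 100
DOD = 6.7874 %

6.7874 %


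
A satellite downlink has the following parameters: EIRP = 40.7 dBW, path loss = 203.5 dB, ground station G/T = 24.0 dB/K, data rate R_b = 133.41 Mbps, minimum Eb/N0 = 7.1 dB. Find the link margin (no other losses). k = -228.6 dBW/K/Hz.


C/N0 = EIRP - FSPL + G/T - k = 40.7 - 203.5 + 24.0 - (-228.6)
C/N0 = 89.8000 dB-Hz
R_b = 133.41 Mbps = 1.3341e+08 bps -> 10*log10(R_b) = 81.2519 dB-Hz
Eb/N0 = C/N0 - 10*log10(R_b) = 89.8000 - 81.2519 = 8.5481 dB
Margin = Eb/N0 - Eb/N0_req = 8.5481 - 7.1 = 1.4481 dB (link closes)

1.4481 dB


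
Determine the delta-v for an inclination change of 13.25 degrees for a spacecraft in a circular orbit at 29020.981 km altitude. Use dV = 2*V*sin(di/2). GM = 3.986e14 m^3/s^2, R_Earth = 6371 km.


r = 35391.9810 km = 3.5391981e+07 m
V = sqrt(mu/r) = 3355.9556 m/s
di = 13.25 deg = 0.2312561 rad
dV = 2*V*sin(di/2) = 2*3355.9556*sin(0.1156281)
dV = 774.3571 m/s = 0.7743571 km/s

0.7744 km/s


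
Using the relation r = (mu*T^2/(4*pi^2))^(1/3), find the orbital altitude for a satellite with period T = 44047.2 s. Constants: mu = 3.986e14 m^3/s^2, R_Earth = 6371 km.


T = 44047.2 s
r = (mu*T^2/(4*pi^2))^(1/3) = (3.986e14 * 44047.2^2 / (4*pi^2))^(1/3)
r = 2.695699e+07 m = 26956.9895 km
alt = r - R_E = 26956.9895 - 6371 = 20585.9895 km

20585.9895 km


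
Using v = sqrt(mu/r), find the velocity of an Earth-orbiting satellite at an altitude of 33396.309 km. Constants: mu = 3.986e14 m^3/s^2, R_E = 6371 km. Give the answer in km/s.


r = R_E + alt = 6371.0 + 33396.309 = 39767.3090 km = 3.9767309e+07 m
v = sqrt(mu/r) = sqrt(3.986e14 / 3.9767309e+07) = 3165.9609 m/s = 3.1660 km/s

3.1660 km/s


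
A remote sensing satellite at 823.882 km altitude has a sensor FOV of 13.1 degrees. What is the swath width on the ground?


FOV = 13.1 deg = 0.2286381 rad
swath = 2 * alt * tan(FOV/2) = 2 * 823.882 * tan(0.1143191)
swath = 2 * 823.882 * 0.1148197
swath = 189.1958 km

189.1958 km


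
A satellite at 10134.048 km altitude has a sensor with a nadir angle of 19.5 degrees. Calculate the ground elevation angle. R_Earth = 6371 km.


r = R_E + alt = 16505.0480 km
Law of sines in the satellite / Earth-center / ground-point triangle:
  sin(nadir)/R_E = sin(90 + el)/r  =>  cos(el) = (r/R_E)*sin(nadir)
cos(el) = (16505.0480 / 6371.0000) * sin(19.5 deg) = 0.8647776
el = arccos(0.8647776) = 30.1427 deg
(Earth-central angle = 90 - nadir - el = 40.3573 deg)

30.1427 degrees


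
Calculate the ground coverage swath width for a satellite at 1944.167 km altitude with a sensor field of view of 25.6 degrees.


FOV = 25.6 deg = 0.4468043 rad
swath = 2 * alt * tan(FOV/2) = 2 * 1944.167 * tan(0.2234021)
swath = 2 * 1944.167 * 0.2271944
swath = 883.4078 km

883.4078 km


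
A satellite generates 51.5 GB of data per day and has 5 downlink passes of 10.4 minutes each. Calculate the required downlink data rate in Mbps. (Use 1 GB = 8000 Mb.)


total contact time = 5 * 10.4 * 60 = 3120.0000 s
data = 51.5 GB = 412000.0000 Mb
rate = 412000.0000 / 3120.0000 = 132.0513 Mbps

132.0513 Mbps


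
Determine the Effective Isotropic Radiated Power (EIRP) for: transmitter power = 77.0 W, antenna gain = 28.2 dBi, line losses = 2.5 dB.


Pt = 77.0 W = 18.8649 dBW
EIRP = Pt_dBW + Gt - losses = 18.8649 + 28.2 - 2.5 = 44.5649 dBW

44.5649 dBW


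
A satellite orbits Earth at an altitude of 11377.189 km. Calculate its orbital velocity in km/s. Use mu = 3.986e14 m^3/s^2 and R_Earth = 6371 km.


r = R_E + alt = 6371.0 + 11377.189 = 17748.1890 km = 1.7748189e+07 m
v = sqrt(mu/r) = sqrt(3.986e14 / 1.7748189e+07) = 4739.0536 m/s = 4.7391 km/s

4.7391 km/s


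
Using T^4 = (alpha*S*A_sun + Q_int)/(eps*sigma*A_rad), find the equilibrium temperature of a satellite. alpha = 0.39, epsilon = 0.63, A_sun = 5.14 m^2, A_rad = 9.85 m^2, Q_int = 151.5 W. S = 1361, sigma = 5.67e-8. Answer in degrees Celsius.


Numerator = alpha*S*A_sun + Q_int = 0.39*1361*5.14 + 151.5 = 2879.7606 W
Denominator = eps*sigma*A_rad = 0.63*5.67e-8*9.85 = 3.5185185e-07 W/K^4
T^4 = 8.1845828e+09 K^4
T = 300.7801 K = 27.6301 C

27.6301 degrees Celsius


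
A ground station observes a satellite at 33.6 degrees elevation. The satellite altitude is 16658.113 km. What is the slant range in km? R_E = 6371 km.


h = 16658.113 km, el = 33.6 deg
d = -R_E*sin(el) + sqrt((R_E*sin(el))^2 + 2*R_E*h + h^2)
d = -6371.0000*sin(0.5864306) + sqrt((6371.0000*0.5533915)^2 + 2*6371.0000*16658.113 + 16658.113^2)
d = 18883.7303 km

18883.7303 km


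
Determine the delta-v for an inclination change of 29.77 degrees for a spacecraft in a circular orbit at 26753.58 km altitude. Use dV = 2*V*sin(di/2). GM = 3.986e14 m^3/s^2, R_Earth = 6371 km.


r = 33124.5800 km = 3.312458e+07 m
V = sqrt(mu/r) = 3468.9134 m/s
di = 29.77 deg = 0.5195845 rad
dV = 2*V*sin(di/2) = 2*3468.9134*sin(0.2597923)
dV = 1782.1875 m/s = 1.7822 km/s

1.7822 km/s


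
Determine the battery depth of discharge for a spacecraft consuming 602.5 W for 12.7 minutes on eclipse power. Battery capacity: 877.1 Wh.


E_used = P * t / 60 = 602.5 * 12.7 / 60 = 127.5292 Wh
DOD = E_used / E_total * 100 = 127.5292 / 877.1 * 100
DOD = 14.5399 %

14.5399 %


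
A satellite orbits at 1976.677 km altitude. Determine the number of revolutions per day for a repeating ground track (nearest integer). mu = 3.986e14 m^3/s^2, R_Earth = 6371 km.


r = 8.347677e+06 m
T = 2*pi*sqrt(r^3/mu) = 7590.3128 s = 126.5052 min
revs/day = 1440 / 126.5052 = 11.3829
Rounded: 11 revolutions per day

11 revolutions per day


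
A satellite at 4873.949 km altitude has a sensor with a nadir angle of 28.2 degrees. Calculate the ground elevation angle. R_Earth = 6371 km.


r = R_E + alt = 11244.9490 km
Law of sines in the satellite / Earth-center / ground-point triangle:
  sin(nadir)/R_E = sin(90 + el)/r  =>  cos(el) = (r/R_E)*sin(nadir)
cos(el) = (11244.9490 / 6371.0000) * sin(28.2 deg) = 0.834062
el = arccos(0.834062) = 33.4817 deg
(Earth-central angle = 90 - nadir - el = 28.3183 deg)

33.4817 degrees


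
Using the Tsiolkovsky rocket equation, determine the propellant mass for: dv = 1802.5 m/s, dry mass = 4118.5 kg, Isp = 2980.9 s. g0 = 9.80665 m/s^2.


ve = Isp * g0 = 2980.9 * 9.80665 = 29232.642985 m/s
mass ratio = exp(dv/ve) = exp(1802.5/29232.642985) = 1.06360121
m_prop = m_dry * (mr - 1) = 4118.5 * (1.06360121 - 1)
m_prop = 261.9416 kg

261.9416 kg


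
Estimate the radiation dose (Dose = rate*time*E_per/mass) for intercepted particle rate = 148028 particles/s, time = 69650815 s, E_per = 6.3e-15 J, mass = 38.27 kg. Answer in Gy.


Total energy deposited = rate * time * E_per
  = 148028 * 69650815 * 6.3e-15 = 0.06495471 J
Dose = E_total / mass = 0.06495471 / 38.27
Dose = 0.001697275 Gy

0.0017 Gy


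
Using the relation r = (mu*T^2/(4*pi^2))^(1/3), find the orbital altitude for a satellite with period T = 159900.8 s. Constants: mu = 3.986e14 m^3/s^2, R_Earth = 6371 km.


T = 159900.8 s
r = (mu*T^2/(4*pi^2))^(1/3) = (3.986e14 * 159900.8^2 / (4*pi^2))^(1/3)
r = 6.367363e+07 m = 63673.6301 km
alt = r - R_E = 63673.6301 - 6371 = 57302.6301 km

57302.6301 km


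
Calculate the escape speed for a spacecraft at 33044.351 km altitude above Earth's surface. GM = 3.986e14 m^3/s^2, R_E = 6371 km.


r = 6371.0 + 33044.351 = 39415.3510 km = 3.9415351e+07 m
v_esc = sqrt(2*mu/r) = sqrt(2*3.986e14 / 3.9415351e+07)
v_esc = 4497.2905 m/s = 4.4973 km/s

4.4973 km/s


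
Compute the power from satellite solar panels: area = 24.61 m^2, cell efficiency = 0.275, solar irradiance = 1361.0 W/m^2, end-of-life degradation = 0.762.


P = area * eta * S * degradation
P = 24.61 * 0.275 * 1361.0 * 0.762
P = 7018.7117 W

7018.7117 W


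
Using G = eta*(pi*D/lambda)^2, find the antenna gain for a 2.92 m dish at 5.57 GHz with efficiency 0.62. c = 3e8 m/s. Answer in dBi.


lambda = c/f = 3e8 / 5.57e+09 = 0.05385996 m
G = eta*(pi*D/lambda)^2 = 0.62*(pi*2.92/0.05385996)^2
G = 17985.6037 (linear)
G = 10*log10(17985.6037) = 42.5493 dBi

42.5493 dBi


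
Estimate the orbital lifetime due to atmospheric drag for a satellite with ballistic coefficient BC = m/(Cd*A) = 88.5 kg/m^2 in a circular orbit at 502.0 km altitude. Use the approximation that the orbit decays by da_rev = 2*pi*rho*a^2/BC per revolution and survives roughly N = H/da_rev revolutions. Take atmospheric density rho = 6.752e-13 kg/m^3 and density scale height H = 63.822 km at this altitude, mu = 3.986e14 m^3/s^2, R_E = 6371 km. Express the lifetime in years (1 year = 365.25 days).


a = R_E + alt = 6873.0000 km = 6.873e+06 m
da_rev = 2*pi*rho*a^2/BC = 2*pi*6.752e-13*(6.873e+06)^2/88.5 = 2.264445 m per revolution
N = H/da_rev = 63822.0000 m / 2.264445 m = 28184.3933 revolutions
P = 2*pi*sqrt(a^3/mu) = 5670.6225 s
lifetime = N*P = 28184.3933 * 5670.6225 = 1.5982305e+08 s = 1849.8039 days
years = 1849.8039 / 365.25 = 5.0645 years

5.0645 years


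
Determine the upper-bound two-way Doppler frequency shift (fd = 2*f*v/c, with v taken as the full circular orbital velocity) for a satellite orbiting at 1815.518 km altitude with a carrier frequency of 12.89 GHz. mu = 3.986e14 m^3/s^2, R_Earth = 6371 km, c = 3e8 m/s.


r = 8.186518e+06 m
v = sqrt(mu/r) = 6977.8083 m/s (worst-case radial velocity)
f = 12.89 GHz = 1.289e+10 Hz
fd = 2*f*v/c = 2*1.289e+10*6977.8083/3.0e+08
fd = 599626.3303 Hz

599626.3303 Hz


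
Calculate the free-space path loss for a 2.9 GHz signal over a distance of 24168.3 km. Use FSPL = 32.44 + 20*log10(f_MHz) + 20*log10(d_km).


f = 2.9 GHz = 2900.0000 MHz
d = 24168.3 km
FSPL = 32.44 + 20*log10(2900.0000) + 20*log10(24168.3)
FSPL = 32.44 + 69.2480 + 87.6649
FSPL = 189.3529 dB

189.3529 dB


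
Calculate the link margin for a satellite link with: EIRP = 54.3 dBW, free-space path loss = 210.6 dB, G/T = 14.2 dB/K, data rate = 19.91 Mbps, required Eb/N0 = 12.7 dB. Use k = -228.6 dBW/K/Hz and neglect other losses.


C/N0 = EIRP - FSPL + G/T - k = 54.3 - 210.6 + 14.2 - (-228.6)
C/N0 = 86.5000 dB-Hz
R_b = 19.91 Mbps = 1.991e+07 bps -> 10*log10(R_b) = 72.9907 dB-Hz
Eb/N0 = C/N0 - 10*log10(R_b) = 86.5000 - 72.9907 = 13.5093 dB
Margin = Eb/N0 - Eb/N0_req = 13.5093 - 12.7 = 0.8092874 dB (link closes)

0.8093 dB


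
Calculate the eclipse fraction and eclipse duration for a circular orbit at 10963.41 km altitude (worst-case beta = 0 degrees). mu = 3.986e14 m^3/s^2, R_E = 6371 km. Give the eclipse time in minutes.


r = 17334.4100 km
T = 378.5503 min
Eclipse fraction = arcsin(R_E/r)/pi = arcsin(6371.0000/17334.4100)/pi
= arcsin(0.3675349)/pi = 0.1197981
Eclipse duration = 0.1197981 * 378.5503 = 45.3496 min

45.3496 minutes


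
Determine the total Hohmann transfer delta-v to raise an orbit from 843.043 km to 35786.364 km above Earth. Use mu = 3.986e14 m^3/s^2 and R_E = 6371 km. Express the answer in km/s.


r1 = 7214.0430 km = 7.214043e+06 m
r2 = 42157.3640 km = 4.2157364e+07 m
dv1 = sqrt(mu/r1)*(sqrt(2*r2/(r1+r2)) - 1) = 2280.6323 m/s
dv2 = sqrt(mu/r2)*(1 - sqrt(2*r1/(r1+r2))) = 1412.6482 m/s
total dv = |dv1| + |dv2| = 2280.6323 + 1412.6482 = 3693.2805 m/s = 3.6933 km/s

3.6933 km/s


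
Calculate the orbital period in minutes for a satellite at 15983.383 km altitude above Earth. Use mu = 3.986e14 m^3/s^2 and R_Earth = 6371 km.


r = 22354.3830 km = 2.2354383e+07 m
T = 2*pi*sqrt(r^3/mu) = 2*pi*sqrt(1.1170897e+22 / 3.986e14)
T = 33262.5279 s = 554.3755 min

554.3755 minutes


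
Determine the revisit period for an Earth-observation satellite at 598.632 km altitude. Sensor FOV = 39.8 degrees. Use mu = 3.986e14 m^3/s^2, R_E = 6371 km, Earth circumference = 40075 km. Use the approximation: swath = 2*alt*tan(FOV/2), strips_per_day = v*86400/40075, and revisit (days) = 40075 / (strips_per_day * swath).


swath = 2*598.632*tan(0.3473205) = 433.4035 km
v = sqrt(mu/r) = 7562.4710 m/s = 7.5625 km/s
strips/day = v*86400/40075 = 7.5625*86400/40075 = 16.3044
coverage/day = strips * swath = 16.3044 * 433.4035 = 7066.3699 km
revisit = 40075 / 7066.3699 = 5.6712 days

5.6712 days


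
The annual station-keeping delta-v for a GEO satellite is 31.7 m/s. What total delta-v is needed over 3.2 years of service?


dV = rate * years = 31.7 * 3.2
dV = 101.4400 m/s

101.4400 m/s


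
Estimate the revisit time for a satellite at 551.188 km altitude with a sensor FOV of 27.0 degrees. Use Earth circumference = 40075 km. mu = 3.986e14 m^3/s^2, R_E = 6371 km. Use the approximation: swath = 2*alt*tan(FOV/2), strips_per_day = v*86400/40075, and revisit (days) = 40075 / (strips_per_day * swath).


swath = 2*551.188*tan(0.2356194) = 264.6571 km
v = sqrt(mu/r) = 7588.3430 m/s = 7.5883 km/s
strips/day = v*86400/40075 = 7.5883*86400/40075 = 16.3601
coverage/day = strips * swath = 16.3601 * 264.6571 = 4329.8281 km
revisit = 40075 / 4329.8281 = 9.2556 days

9.2556 days


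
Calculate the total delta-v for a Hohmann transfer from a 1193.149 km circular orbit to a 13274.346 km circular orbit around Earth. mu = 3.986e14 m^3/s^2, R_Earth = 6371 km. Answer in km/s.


r1 = 7564.1490 km = 7.564149e+06 m
r2 = 19645.3460 km = 1.9645346e+07 m
dv1 = sqrt(mu/r1)*(sqrt(2*r2/(r1+r2)) - 1) = 1463.9499 m/s
dv2 = sqrt(mu/r2)*(1 - sqrt(2*r1/(r1+r2))) = 1145.7008 m/s
total dv = |dv1| + |dv2| = 1463.9499 + 1145.7008 = 2609.6507 m/s = 2.6097 km/s

2.6097 km/s


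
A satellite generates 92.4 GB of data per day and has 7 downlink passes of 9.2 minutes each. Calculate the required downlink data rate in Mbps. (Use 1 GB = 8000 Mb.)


total contact time = 7 * 9.2 * 60 = 3864.0000 s
data = 92.4 GB = 739200.0000 Mb
rate = 739200.0000 / 3864.0000 = 191.3043 Mbps

191.3043 Mbps


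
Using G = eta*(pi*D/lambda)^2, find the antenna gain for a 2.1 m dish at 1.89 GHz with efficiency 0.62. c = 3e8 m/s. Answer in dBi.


lambda = c/f = 3e8 / 1.89e+09 = 0.1587302 m
G = eta*(pi*D/lambda)^2 = 0.62*(pi*2.1/0.1587302)^2
G = 1071.0534 (linear)
G = 10*log10(1071.0534) = 30.2981 dBi

30.2981 dBi


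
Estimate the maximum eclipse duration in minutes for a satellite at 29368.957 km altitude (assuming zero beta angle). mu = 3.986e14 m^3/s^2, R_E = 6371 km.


r = 35739.9570 km
T = 1120.7042 min
Eclipse fraction = arcsin(R_E/r)/pi = arcsin(6371.0000/35739.9570)/pi
= arcsin(0.1782599)/pi = 0.05704677
Eclipse duration = 0.05704677 * 1120.7042 = 63.9326 min

63.9326 minutes


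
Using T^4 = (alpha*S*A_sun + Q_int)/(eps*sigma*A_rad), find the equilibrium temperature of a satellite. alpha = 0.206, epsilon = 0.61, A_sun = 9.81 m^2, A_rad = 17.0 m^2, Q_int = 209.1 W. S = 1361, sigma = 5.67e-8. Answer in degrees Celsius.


Numerator = alpha*S*A_sun + Q_int = 0.206*1361*9.81 + 209.1 = 2959.4905 W
Denominator = eps*sigma*A_rad = 0.61*5.67e-8*17.0 = 5.87979e-07 W/K^4
T^4 = 5.0333268e+09 K^4
T = 266.3568 K = -6.7932 C

-6.7932 degrees Celsius


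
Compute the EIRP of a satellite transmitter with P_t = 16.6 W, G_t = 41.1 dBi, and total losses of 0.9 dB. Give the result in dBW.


Pt = 16.6 W = 12.2011 dBW
EIRP = Pt_dBW + Gt - losses = 12.2011 + 41.1 - 0.9 = 52.4011 dBW

52.4011 dBW


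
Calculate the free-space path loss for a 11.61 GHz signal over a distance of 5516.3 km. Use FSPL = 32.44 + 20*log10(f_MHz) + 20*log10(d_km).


f = 11.61 GHz = 11610.0000 MHz
d = 5516.3 km
FSPL = 32.44 + 20*log10(11610.0000) + 20*log10(5516.3)
FSPL = 32.44 + 81.2966 + 74.8330
FSPL = 188.5696 dB

188.5696 dB


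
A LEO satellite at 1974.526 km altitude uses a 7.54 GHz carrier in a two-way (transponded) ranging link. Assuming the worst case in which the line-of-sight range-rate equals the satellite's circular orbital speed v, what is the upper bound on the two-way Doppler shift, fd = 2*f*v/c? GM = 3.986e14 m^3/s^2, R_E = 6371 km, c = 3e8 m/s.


r = 8.345526e+06 m
v = sqrt(mu/r) = 6911.0143 m/s (worst-case radial velocity)
f = 7.54 GHz = 7.54e+09 Hz
fd = 2*f*v/c = 2*7.54e+09*6911.0143/3.0e+08
fd = 347393.6508 Hz

347393.6508 Hz


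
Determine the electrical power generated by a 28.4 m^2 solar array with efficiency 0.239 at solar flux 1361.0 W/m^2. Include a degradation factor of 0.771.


P = area * eta * S * degradation
P = 28.4 * 0.239 * 1361.0 * 0.771
P = 7122.4391 W

7122.4391 W
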